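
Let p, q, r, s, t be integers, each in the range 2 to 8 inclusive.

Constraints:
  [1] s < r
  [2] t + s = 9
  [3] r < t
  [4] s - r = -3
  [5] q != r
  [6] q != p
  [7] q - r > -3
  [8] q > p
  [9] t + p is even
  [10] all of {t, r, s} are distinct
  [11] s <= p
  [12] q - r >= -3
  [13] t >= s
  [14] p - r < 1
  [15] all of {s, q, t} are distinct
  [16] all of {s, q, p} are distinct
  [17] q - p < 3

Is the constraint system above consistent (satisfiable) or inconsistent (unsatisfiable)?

Satisfiable

Try p = 3, q = 4, r = 5, s = 2, t = 7.
Check constraint 2: t + s = 9; constraint 4: s - r = -3. The remaining constraints are straightforward to verify.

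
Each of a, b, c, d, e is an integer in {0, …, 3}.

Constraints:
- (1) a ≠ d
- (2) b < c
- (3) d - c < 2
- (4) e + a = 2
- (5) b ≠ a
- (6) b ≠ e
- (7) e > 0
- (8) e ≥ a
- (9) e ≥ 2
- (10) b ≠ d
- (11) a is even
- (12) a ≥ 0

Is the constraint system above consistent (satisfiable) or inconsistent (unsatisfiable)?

Try a = 0, b = 1, c = 2, d = 2, e = 2.
Check constraint 3: d - c = 0; constraint 4: e + a = 2. The remaining constraints are straightforward to verify.

Satisfiable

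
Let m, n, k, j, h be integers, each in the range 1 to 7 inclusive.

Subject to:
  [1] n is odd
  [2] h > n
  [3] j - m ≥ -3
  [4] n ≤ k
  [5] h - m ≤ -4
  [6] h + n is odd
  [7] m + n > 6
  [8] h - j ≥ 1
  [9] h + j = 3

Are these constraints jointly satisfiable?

Constraints 3, 5, and 8 give h − j ≥ 1, j − m ≥ -3, m − h ≥ 4.
Adding all 3 inequalities: the left sides telescope to 0, and the right sides sum to 1 + (-3) + 4 = 2. So 0 ≥ 2, which is false.

Unsatisfiable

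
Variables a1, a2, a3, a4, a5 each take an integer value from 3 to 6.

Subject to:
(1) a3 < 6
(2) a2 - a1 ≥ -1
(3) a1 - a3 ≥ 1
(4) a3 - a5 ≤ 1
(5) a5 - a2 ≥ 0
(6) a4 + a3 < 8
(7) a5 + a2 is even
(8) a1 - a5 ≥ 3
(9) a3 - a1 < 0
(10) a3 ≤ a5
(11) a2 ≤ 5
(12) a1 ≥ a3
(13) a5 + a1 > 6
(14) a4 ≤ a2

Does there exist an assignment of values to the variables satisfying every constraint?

Unsatisfiable

Constraints 2, 5, and 8 give a5 − a2 ≥ 0, a2 − a1 ≥ -1, a1 − a5 ≥ 3.
Adding all 3 inequalities: the left sides telescope to 0, and the right sides sum to 0 + (-1) + 3 = 2. So 0 ≥ 2, which is false.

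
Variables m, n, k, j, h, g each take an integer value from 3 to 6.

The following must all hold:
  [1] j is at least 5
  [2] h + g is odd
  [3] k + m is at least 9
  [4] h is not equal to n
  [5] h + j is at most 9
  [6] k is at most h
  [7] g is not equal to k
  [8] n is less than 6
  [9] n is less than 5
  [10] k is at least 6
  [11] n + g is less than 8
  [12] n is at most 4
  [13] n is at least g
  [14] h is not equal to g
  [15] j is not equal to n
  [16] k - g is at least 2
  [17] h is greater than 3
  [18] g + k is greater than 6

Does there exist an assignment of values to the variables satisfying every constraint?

From constraints 6 and 10: h ≥ k ≥ 6. From constraint 1: j ≥ 5. Hence h + j ≥ 11. But constraint 5 requires h + j ≤ 9, and 9 < 11. Contradiction.

Unsatisfiable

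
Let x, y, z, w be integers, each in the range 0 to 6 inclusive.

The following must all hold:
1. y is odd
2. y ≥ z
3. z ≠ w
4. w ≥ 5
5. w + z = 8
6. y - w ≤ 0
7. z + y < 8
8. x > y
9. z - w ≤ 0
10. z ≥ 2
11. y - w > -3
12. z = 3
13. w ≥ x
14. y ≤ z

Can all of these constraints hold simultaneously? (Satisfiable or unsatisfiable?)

Setting (x, y, z, w) = (5, 3, 3, 5) satisfies everything: constraint 5: w + z = 8; constraint 6: y - w = -2, and the others follow.

Satisfiable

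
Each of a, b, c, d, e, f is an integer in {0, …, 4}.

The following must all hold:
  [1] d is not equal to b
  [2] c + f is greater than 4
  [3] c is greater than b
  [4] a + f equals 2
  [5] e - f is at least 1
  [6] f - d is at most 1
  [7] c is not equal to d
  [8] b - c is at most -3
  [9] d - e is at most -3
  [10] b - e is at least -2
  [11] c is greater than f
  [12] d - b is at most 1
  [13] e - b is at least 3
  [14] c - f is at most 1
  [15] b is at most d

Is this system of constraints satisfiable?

Constraints 6, 8, 9, 10, and 14 give c − b ≥ 3, b − e ≥ -2, e − d ≥ 3, d − f ≥ -1, f − c ≥ -1.
Adding all 5 inequalities: the left sides telescope to 0, and the right sides sum to 3 + (-2) + 3 + (-1) + (-1) = 2. So 0 ≥ 2, which is false.

Unsatisfiable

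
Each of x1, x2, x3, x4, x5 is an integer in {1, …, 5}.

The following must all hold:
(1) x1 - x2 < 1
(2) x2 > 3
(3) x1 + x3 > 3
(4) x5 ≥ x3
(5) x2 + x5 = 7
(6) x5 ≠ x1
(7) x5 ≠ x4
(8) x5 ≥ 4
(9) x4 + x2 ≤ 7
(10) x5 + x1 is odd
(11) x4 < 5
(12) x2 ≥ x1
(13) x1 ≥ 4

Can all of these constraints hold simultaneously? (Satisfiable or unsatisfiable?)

Unsatisfiable

From constraints 12 and 13: x2 ≥ x1 ≥ 4. From constraint 8: x5 ≥ 4. Hence x2 + x5 ≥ 8. But constraint 5 requires x2 + x5 = 7, and 7 < 8. Contradiction.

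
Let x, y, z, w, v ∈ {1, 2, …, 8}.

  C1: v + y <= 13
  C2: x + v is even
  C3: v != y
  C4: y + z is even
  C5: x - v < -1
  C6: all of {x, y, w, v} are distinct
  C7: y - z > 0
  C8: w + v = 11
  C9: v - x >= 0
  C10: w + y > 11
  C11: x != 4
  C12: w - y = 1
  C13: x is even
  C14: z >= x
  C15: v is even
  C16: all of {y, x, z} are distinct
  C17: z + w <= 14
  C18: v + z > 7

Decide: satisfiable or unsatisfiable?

Satisfiable

Try x = 2, y = 6, z = 4, w = 7, v = 4.
Check constraint 1: v + y = 10; constraint 5: x - v = -2. The remaining constraints are straightforward to verify.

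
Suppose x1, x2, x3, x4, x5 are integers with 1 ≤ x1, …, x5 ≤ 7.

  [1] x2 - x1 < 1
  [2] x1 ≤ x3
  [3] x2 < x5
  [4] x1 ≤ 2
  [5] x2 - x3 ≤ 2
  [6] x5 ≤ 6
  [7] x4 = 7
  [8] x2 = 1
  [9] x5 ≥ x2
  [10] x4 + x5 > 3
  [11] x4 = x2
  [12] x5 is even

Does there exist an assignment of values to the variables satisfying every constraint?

Unsatisfiable

Constraint 7 fixes x4 = 7 and constraint 8 fixes x2 = 1, but constraint 11 requires x4 = x2. Since 7 ≠ 1, contradiction.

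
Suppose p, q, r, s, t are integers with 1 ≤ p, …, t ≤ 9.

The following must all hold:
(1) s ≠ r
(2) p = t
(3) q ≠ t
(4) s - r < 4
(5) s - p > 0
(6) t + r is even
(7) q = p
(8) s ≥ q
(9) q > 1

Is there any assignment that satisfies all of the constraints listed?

Unsatisfiable

From constraints 2 and 7, q = p = t, so q = t. But constraint 3 says q ≠ t. Contradiction.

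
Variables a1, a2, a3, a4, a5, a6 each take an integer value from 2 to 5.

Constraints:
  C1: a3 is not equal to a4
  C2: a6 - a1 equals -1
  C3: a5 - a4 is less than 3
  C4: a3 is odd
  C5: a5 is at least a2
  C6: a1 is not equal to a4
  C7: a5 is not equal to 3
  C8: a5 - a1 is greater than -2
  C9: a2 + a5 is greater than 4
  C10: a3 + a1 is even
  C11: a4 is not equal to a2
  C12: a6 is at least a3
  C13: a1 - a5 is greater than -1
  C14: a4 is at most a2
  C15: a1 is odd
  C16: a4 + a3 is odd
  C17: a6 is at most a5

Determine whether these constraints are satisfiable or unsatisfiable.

One satisfying assignment is a1 = 5, a2 = 3, a3 = 3, a4 = 2, a5 = 4, a6 = 4.
For the less obvious constraints — constraint 2: a6 - a1 = -1; constraint 3: a5 - a4 = 2 — and the others hold by inspection.

Satisfiable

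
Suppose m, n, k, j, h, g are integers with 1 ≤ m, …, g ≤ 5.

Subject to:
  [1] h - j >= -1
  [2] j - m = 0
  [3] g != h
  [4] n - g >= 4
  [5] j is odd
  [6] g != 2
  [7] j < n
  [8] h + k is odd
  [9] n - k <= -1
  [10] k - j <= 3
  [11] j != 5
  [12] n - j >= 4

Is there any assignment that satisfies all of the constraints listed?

Constraints 9, 10, and 12 give j − k ≥ -3, k − n ≥ 1, n − j ≥ 4.
Adding all 3 inequalities: the left sides telescope to 0, and the right sides sum to (-3) + 1 + 4 = 2. So 0 ≥ 2, which is false.

Unsatisfiable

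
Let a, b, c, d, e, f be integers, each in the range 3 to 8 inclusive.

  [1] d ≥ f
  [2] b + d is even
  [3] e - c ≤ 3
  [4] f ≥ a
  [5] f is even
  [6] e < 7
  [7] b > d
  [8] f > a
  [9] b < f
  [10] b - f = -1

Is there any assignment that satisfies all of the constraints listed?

Unsatisfiable

Constraints 1, 7, and 9 give b < f, f ≤ d, d < b. Chaining: b < f ≤ d < b, which forces b < b — impossible.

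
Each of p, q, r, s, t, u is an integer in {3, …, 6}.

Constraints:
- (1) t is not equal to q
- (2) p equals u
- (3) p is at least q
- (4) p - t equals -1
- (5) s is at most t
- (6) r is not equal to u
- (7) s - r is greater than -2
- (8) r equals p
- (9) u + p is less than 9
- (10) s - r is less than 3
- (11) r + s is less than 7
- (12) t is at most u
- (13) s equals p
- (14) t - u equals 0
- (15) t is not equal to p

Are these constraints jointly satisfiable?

From constraints 2 and 8, r = p = u, so r = u. But constraint 6 says r ≠ u. Contradiction.

Unsatisfiable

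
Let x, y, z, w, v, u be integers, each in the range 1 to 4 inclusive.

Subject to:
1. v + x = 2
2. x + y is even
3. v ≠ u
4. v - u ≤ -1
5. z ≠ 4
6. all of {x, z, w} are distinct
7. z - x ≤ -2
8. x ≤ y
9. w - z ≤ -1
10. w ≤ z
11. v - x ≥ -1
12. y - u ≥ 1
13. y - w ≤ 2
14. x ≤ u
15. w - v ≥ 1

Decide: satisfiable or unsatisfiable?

Unsatisfiable

Constraints 4, 7, 9, 11, 12, and 13 give z − w ≥ 1, w − y ≥ -2, y − u ≥ 1, u − v ≥ 1, v − x ≥ -1, x − z ≥ 2.
Adding all 6 inequalities: the left sides telescope to 0, and the right sides sum to 1 + (-2) + 1 + 1 + (-1) + 2 = 2. So 0 ≥ 2, which is false.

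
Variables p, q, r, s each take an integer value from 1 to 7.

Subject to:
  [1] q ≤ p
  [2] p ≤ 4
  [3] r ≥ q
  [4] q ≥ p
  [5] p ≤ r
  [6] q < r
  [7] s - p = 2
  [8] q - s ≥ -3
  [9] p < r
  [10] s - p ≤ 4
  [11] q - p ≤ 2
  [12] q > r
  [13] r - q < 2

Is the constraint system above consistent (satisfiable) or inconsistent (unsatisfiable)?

Constraints 1, 9, and 12 give r < q, q ≤ p, p < r. Chaining: r < q ≤ p < r, which forces r < r — impossible.

Unsatisfiable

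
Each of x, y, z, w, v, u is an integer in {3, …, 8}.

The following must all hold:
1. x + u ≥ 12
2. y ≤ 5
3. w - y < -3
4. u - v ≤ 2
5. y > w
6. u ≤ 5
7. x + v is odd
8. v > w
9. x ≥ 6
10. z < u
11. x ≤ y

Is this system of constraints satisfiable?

Unsatisfiable

From constraints 2 and 11: x ≤ y ≤ 5. From constraint 6: u ≤ 5. Hence x + u ≤ 10. But constraint 1 requires x + u ≥ 12, and 12 > 10. Contradiction.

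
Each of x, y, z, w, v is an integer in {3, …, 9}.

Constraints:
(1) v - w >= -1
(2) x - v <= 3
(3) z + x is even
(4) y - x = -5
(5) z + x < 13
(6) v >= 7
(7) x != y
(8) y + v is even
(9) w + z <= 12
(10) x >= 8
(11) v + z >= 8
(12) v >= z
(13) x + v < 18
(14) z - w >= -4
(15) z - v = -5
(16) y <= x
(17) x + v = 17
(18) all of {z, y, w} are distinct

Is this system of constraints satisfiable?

Try x = 9, y = 4, z = 3, w = 6, v = 8.
Check constraint 1: v - w = 2; constraint 2: x - v = 1; constraint 4: y - x = -5. The remaining constraints are straightforward to verify.

Satisfiable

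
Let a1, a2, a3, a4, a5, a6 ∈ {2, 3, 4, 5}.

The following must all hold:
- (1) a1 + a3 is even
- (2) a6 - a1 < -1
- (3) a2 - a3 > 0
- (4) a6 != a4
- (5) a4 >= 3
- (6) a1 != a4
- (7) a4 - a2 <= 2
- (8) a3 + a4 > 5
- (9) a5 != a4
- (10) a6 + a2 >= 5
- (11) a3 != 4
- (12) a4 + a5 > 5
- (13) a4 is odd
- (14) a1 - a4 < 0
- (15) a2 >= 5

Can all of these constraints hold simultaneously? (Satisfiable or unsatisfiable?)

Setting (a1, a2, a3, a4, a5, a6) = (4, 5, 2, 5, 2, 2) satisfies everything: constraint 2: a6 - a1 = -2; constraint 3: a2 - a3 = 3; constraint 7: a4 - a2 = 0, and the others follow.

Satisfiable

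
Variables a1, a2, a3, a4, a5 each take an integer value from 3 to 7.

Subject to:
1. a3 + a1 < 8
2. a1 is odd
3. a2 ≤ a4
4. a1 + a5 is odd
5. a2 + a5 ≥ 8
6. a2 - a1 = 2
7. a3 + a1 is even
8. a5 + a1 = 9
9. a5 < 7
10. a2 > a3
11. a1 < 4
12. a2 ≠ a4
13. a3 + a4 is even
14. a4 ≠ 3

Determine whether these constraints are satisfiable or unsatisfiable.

Setting (a1, a2, a3, a4, a5) = (3, 5, 3, 7, 6) satisfies everything: constraint 1: a3 + a1 = 6; constraint 5: a2 + a5 = 11, and the others follow.

Satisfiable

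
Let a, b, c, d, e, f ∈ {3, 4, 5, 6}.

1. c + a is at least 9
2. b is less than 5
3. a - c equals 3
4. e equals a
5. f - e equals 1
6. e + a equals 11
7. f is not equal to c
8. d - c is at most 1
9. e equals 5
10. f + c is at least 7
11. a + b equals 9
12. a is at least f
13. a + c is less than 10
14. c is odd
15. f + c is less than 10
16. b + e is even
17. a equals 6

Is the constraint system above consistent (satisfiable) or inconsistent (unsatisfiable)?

Constraint 9 fixes e = 5 and constraint 17 fixes a = 6, but constraint 4 requires e = a. Since 5 ≠ 6, contradiction.

Unsatisfiable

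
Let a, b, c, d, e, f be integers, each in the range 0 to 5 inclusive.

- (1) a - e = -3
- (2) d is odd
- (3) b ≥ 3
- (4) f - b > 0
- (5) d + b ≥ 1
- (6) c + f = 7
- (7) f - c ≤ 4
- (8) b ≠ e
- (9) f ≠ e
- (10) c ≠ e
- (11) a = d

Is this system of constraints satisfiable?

Take a = 1, b = 3, c = 2, d = 1, e = 4, f = 5. Then constraint 1: a - e = -3; constraint 4: f - b = 2, and every other listed constraint is also met.

Satisfiable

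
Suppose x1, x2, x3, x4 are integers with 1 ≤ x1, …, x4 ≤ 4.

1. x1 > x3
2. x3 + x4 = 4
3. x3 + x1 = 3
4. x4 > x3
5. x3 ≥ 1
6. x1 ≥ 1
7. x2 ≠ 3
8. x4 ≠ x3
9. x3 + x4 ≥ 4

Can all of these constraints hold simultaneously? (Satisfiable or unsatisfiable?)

Satisfiable

Try x1 = 2, x2 = 2, x3 = 1, x4 = 3.
Check constraint 2: x3 + x4 = 4; constraint 3: x3 + x1 = 3; constraint 9: x3 + x4 = 4. The remaining constraints are straightforward to verify.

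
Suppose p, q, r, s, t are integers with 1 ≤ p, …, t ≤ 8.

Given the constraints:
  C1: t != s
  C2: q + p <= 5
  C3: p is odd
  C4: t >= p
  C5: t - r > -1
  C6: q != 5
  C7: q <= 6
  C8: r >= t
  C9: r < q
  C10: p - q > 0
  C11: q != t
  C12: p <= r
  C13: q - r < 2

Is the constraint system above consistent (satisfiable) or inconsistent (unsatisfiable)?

Constraints 4, 8, 9, and 10 give p ≤ t, t ≤ r, r < q, q < p. Chaining: p ≤ t ≤ r < q < p, which forces p < p — impossible.

Unsatisfiable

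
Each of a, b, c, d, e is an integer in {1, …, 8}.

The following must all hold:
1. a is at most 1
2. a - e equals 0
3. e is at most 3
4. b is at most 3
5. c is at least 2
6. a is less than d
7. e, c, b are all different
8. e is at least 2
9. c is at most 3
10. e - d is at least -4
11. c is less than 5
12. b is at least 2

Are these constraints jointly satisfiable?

Constraints 3, 4, 5, 8, 9, and 12 confine each of e, c, b to the 2 values {2, 3}.
Constraint 7 requires all 3 of them to be distinct, but only 2 values are available — impossible by the pigeonhole principle.

Unsatisfiable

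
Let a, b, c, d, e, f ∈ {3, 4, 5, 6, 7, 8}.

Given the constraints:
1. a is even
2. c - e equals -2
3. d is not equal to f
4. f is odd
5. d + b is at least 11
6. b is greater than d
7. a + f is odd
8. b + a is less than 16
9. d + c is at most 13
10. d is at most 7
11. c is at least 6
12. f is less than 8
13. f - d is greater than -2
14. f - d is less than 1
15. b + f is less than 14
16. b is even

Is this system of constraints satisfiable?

One satisfying assignment is a = 6, b = 8, c = 6, d = 6, e = 8, f = 5.
For the less obvious constraints — constraint 2: c - e = -2; constraint 5: d + b = 14 — and the others hold by inspection.

Satisfiable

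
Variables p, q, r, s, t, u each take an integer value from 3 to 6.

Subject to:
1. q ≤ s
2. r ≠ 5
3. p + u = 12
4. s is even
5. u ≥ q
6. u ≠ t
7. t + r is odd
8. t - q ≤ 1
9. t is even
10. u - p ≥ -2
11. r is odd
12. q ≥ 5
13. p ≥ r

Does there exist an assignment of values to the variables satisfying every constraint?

Satisfiable

Try p = 6, q = 6, r = 3, s = 6, t = 4, u = 6.
Check constraint 3: p + u = 12; constraint 8: t - q = -2; constraint 10: u - p = 0. The remaining constraints are straightforward to verify.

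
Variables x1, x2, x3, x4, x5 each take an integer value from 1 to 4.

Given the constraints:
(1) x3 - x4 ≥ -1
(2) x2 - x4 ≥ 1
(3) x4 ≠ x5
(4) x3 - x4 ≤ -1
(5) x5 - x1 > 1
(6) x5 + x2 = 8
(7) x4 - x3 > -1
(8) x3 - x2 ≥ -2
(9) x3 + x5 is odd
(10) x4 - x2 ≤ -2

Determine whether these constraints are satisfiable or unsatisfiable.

Constraints 4, 8, and 10 give x2 − x4 ≥ 2, x4 − x3 ≥ 1, x3 − x2 ≥ -2.
Adding all 3 inequalities: the left sides telescope to 0, and the right sides sum to 2 + 1 + (-2) = 1. So 0 ≥ 1, which is false.

Unsatisfiable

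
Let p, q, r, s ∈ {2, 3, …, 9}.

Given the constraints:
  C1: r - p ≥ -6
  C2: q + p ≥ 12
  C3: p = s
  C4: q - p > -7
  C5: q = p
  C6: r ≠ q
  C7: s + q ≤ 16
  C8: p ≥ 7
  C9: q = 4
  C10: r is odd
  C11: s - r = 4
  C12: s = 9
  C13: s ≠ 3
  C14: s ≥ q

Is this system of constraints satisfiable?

Constraint 9 fixes q = 4 and constraint 12 fixes s = 9. Constraints 3 and 5 give q = p = s, so q = s. But 4 ≠ 9 — contradiction.

Unsatisfiable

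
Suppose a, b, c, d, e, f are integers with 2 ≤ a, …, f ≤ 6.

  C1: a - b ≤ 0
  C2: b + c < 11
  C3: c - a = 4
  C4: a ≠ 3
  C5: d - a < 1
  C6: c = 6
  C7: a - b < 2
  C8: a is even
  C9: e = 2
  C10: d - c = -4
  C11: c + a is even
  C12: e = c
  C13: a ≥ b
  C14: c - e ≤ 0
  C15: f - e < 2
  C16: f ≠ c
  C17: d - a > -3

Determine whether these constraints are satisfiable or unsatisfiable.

Unsatisfiable

Constraint 9 fixes e = 2 and constraint 6 fixes c = 6, but constraint 12 requires e = c. Since 2 ≠ 6, contradiction.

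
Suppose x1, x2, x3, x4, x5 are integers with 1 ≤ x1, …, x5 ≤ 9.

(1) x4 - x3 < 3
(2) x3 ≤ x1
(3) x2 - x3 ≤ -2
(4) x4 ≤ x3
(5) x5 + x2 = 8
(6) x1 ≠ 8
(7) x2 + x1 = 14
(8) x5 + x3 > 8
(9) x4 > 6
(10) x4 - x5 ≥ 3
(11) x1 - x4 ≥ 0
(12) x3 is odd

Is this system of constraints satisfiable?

Satisfiable

The assignment x1 = 9, x2 = 5, x3 = 7, x4 = 7, x5 = 3 works:
  constraint 1 holds since x4 - x3 = 0.
  constraint 3 holds since x2 - x3 = -2.
  constraint 5 holds since x5 + x2 = 8.
The rest check out directly.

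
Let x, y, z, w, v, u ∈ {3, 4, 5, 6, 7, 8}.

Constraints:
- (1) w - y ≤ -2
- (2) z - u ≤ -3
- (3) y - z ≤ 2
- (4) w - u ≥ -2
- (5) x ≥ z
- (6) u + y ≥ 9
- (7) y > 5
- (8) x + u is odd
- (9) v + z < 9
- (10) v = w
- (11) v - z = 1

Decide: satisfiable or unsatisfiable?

Constraints 1, 2, 3, and 4 give z − y ≥ -2, y − w ≥ 2, w − u ≥ -2, u − z ≥ 3.
Adding all 4 inequalities: the left sides telescope to 0, and the right sides sum to (-2) + 2 + (-2) + 3 = 1. So 0 ≥ 1, which is false.

Unsatisfiable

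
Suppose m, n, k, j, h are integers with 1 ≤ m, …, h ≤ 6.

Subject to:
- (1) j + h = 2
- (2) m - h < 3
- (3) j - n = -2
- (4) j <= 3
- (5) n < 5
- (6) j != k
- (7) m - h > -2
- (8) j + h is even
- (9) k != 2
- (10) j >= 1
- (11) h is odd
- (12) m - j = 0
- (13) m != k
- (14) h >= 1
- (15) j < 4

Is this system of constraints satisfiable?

Take m = 1, n = 3, k = 5, j = 1, h = 1. Then constraint 1: j + h = 2; constraint 2: m - h = 0, and every other listed constraint is also met.

Satisfiable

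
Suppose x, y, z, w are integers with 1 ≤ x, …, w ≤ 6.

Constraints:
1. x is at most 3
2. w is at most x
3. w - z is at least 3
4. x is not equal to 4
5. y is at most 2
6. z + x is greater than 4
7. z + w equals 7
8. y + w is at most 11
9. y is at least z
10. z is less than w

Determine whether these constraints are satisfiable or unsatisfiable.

Unsatisfiable

From constraints 5 and 9: z ≤ y ≤ 2. From constraints 1 and 2: w ≤ x ≤ 3. Hence z + w ≤ 5. But constraint 7 requires z + w = 7, and 7 > 5. Contradiction.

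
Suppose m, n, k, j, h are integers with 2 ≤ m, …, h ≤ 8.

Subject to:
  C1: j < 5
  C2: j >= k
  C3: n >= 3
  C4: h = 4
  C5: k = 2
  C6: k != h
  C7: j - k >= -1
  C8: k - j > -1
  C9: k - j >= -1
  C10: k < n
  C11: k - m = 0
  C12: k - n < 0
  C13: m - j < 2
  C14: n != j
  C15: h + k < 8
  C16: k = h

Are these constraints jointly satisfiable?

Unsatisfiable

Constraint 5 fixes k = 2 and constraint 4 fixes h = 4, but constraint 16 requires k = h. Since 2 ≠ 4, contradiction.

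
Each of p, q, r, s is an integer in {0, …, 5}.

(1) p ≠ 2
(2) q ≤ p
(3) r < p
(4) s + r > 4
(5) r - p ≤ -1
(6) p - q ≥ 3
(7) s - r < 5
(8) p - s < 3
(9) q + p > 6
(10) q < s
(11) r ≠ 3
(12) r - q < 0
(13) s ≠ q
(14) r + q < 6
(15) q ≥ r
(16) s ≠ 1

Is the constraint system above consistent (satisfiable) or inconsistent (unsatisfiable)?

Satisfiable

The assignment p = 5, q = 2, r = 1, s = 4 works:
  constraint 4 holds since s + r = 5.
  constraint 5 holds since r - p = -4.
The rest check out directly.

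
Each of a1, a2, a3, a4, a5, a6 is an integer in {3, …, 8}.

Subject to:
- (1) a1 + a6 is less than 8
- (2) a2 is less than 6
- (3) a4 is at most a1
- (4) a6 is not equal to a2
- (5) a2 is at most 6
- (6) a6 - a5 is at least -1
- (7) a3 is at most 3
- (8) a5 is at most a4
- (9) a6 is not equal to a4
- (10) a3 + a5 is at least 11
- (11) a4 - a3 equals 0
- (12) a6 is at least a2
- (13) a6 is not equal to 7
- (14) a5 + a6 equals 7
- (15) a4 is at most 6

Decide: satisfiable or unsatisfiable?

From constraint 7: a3 ≤ 3. From constraints 8 and 15: a5 ≤ a4 ≤ 6. Hence a3 + a5 ≤ 9. But constraint 10 requires a3 + a5 ≥ 11, and 11 > 9. Contradiction.

Unsatisfiable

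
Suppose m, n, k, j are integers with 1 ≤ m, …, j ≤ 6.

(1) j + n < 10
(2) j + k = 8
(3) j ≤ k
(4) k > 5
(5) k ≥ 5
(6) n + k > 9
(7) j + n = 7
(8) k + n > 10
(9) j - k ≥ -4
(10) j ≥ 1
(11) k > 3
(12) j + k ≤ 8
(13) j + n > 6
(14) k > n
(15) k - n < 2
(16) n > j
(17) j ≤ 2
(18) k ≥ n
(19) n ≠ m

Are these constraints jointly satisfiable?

Take m = 2, n = 5, k = 6, j = 2. Then constraint 1: j + n = 7; constraint 2: j + k = 8; constraint 6: n + k = 11, and every other listed constraint is also met.

Satisfiable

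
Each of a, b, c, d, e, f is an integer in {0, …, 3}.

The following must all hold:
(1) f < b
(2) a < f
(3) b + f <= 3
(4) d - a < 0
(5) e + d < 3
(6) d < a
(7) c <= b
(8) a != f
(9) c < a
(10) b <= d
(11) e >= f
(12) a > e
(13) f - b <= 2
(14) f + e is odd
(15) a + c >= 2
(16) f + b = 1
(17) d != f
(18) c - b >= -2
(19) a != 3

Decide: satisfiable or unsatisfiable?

Unsatisfiable

Constraints 1, 2, 4, and 10 give f < b, b ≤ d, d < a, a < f. Chaining: f < b ≤ d < a < f, which forces f < f — impossible.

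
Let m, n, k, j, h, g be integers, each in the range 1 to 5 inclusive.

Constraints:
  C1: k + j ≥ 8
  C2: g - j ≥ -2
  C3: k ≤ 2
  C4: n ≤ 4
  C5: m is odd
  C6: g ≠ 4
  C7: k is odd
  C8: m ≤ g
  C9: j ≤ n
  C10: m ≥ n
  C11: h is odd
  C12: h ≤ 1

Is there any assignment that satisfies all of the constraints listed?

Unsatisfiable

From constraint 3: k ≤ 2. From constraints 4 and 9: j ≤ n ≤ 4. Hence k + j ≤ 6. But constraint 1 requires k + j ≥ 8, and 8 > 6. Contradiction.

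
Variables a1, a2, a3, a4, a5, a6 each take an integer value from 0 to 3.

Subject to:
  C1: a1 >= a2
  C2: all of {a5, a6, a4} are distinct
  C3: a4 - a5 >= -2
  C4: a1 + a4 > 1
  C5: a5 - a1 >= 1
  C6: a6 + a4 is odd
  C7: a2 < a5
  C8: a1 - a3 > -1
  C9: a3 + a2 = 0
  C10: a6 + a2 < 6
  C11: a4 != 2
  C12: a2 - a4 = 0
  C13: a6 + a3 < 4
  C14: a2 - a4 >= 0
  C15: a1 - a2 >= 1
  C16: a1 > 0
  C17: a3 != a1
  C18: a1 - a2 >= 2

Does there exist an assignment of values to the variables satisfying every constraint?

Unsatisfiable

Constraints 3, 5, 14, and 18 give a4 − a5 ≥ -2, a5 − a1 ≥ 1, a1 − a2 ≥ 2, a2 − a4 ≥ 0.
Adding all 4 inequalities: the left sides telescope to 0, and the right sides sum to (-2) + 1 + 2 + 0 = 1. So 0 ≥ 1, which is false.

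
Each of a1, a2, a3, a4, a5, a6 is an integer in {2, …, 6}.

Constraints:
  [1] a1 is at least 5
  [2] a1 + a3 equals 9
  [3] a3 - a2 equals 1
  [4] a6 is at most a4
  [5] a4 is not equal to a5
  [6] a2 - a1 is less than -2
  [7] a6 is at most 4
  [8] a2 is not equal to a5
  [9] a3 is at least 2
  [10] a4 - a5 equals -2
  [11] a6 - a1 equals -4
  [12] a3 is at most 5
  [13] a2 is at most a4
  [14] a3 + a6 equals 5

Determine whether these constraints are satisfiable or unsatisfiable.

Setting (a1, a2, a3, a4, a5, a6) = (6, 2, 3, 3, 5, 2) satisfies everything: constraint 2: a1 + a3 = 9; constraint 3: a3 - a2 = 1; constraint 6: a2 - a1 = -4, and the others follow.

Satisfiable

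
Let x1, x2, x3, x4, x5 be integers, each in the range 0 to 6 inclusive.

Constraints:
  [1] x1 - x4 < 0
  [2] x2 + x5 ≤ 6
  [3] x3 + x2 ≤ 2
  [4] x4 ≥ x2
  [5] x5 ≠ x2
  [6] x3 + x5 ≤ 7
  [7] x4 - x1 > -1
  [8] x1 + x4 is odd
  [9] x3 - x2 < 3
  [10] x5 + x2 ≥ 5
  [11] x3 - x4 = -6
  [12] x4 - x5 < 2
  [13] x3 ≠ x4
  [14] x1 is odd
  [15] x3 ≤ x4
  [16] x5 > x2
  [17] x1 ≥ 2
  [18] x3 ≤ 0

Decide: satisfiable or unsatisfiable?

Satisfiable

Setting (x1, x2, x3, x4, x5) = (5, 0, 0, 6, 6) satisfies everything: constraint 1: x1 - x4 = -1; constraint 2: x2 + x5 = 6; constraint 3: x3 + x2 = 0, and the others follow.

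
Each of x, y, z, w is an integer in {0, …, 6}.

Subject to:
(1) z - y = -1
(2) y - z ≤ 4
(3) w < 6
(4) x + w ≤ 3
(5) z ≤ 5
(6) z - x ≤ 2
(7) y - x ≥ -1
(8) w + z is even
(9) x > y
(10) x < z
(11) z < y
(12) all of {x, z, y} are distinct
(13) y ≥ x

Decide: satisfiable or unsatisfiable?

Constraints 9, 10, and 11 give z < y, y < x, x < z. Chaining: z < y < x < z, which forces z < z — impossible.

Unsatisfiable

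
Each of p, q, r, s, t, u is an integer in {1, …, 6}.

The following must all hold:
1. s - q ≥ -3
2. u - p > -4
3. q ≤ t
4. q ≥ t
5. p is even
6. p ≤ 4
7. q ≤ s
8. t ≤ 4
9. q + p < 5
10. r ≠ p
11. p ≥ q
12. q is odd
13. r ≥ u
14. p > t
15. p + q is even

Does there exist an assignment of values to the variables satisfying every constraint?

Unsatisfiable

Constraint 5 makes p even and constraint 12 makes q odd, so p + q must be odd. Constraint 15 says p + q is even — contradiction.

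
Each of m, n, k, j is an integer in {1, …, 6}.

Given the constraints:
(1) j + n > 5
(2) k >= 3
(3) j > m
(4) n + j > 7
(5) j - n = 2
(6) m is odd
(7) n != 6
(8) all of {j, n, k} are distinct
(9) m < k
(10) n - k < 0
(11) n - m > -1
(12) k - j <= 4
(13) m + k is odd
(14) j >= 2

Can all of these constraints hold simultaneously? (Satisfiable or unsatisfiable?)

One satisfying assignment is m = 3, n = 3, k = 6, j = 5.
For the less obvious constraints — constraint 1: j + n = 8; constraint 4: n + j = 8 — and the others hold by inspection.

Satisfiable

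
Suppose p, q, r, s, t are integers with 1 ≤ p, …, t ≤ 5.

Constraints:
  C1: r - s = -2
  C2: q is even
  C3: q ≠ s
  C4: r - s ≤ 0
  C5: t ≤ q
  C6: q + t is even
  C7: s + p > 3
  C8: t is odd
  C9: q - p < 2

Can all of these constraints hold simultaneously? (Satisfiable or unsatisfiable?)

Unsatisfiable

Constraint 2 makes q even and constraint 8 makes t odd, so q + t must be odd. Constraint 6 says q + t is even — contradiction.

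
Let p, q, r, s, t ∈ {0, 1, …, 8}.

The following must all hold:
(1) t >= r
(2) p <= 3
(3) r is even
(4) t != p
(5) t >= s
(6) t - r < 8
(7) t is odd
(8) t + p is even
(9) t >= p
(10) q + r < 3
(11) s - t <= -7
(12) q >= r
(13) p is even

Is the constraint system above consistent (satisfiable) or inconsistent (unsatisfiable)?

Unsatisfiable

Constraint 7 makes t odd and constraint 13 makes p even, so t + p must be odd. Constraint 8 says t + p is even — contradiction.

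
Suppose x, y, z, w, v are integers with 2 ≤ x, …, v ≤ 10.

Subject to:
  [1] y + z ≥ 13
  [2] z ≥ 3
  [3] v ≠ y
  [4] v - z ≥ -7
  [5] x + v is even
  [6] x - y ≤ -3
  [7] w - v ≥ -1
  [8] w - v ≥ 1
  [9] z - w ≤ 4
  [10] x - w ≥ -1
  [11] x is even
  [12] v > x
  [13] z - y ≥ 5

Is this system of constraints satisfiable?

Unsatisfiable

Constraints 4, 6, 8, 10, and 13 give z − y ≥ 5, y − x ≥ 3, x − w ≥ -1, w − v ≥ 1, v − z ≥ -7.
Adding all 5 inequalities: the left sides telescope to 0, and the right sides sum to 5 + 3 + (-1) + 1 + (-7) = 1. So 0 ≥ 1, which is false.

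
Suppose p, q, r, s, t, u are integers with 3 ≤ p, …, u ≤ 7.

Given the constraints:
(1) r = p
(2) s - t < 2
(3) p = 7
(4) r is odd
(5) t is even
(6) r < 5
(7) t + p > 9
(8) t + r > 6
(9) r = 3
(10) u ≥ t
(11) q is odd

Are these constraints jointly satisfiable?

Constraint 9 fixes r = 3 and constraint 3 fixes p = 7, but constraint 1 requires r = p. Since 3 ≠ 7, contradiction.

Unsatisfiable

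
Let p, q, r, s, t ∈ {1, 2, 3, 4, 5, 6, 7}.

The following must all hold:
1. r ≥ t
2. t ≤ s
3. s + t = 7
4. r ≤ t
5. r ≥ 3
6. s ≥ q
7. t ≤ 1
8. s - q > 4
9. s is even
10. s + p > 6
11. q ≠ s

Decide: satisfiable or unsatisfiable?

From constraints 4 and 5: t ≥ r and r ≥ 3, so t ≥ 3. From constraint 7: t ≤ 1. But 1 < 3, so no value of t works.

Unsatisfiable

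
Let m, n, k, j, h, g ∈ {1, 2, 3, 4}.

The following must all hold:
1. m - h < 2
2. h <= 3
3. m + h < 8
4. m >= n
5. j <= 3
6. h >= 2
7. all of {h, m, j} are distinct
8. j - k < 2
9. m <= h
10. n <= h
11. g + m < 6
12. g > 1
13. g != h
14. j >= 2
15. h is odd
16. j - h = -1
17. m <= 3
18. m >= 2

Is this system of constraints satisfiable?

Constraints 2, 5, 6, 14, 17, and 18 confine each of h, m, j to the 2 values {2, 3}.
Constraint 7 requires all 3 of them to be distinct, but only 2 values are available — impossible by the pigeonhole principle.

Unsatisfiable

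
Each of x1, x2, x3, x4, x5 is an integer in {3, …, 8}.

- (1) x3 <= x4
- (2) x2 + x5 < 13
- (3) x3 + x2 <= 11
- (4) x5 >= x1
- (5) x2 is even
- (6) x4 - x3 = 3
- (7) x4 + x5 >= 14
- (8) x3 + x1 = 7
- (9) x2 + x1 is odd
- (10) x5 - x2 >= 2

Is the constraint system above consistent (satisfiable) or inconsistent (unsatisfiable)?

Satisfiable

Setting (x1, x2, x3, x4, x5) = (3, 4, 4, 7, 7) satisfies everything: constraint 2: x2 + x5 = 11; constraint 3: x3 + x2 = 8, and the others follow.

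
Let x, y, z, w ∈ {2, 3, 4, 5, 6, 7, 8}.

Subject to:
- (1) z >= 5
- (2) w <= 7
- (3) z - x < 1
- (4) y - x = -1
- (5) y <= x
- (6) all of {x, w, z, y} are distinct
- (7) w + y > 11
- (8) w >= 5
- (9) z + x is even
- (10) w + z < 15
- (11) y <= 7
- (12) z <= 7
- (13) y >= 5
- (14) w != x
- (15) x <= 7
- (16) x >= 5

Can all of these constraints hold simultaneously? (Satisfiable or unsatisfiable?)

Constraints 1, 2, 8, 11, 12, 13, 15, and 16 confine each of x, w, z, y to the 3 values {5, …, 7}.
Constraint 6 requires all 4 of them to be distinct, but only 3 values are available — impossible by the pigeonhole principle.

Unsatisfiable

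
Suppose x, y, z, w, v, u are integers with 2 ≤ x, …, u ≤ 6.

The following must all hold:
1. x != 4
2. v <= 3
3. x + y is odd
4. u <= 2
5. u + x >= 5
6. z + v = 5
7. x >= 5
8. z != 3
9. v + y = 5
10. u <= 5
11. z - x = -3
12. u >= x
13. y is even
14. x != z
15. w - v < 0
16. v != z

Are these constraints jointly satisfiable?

Unsatisfiable

From constraint 7: x ≥ 5. From constraints 4 and 12: x ≤ u and u ≤ 2, so x ≤ 2. But 2 < 5, so no value of x works.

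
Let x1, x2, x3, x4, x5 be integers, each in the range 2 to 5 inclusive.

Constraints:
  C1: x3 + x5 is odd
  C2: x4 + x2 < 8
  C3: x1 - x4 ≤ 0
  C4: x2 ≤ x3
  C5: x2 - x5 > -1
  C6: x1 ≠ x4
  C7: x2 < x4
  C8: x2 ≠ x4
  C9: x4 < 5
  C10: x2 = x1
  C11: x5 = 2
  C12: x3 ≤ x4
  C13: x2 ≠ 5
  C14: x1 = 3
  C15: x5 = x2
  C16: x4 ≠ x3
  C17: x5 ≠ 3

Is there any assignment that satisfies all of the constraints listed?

Unsatisfiable

Constraint 11 fixes x5 = 2 and constraint 14 fixes x1 = 3. Constraints 10 and 15 give x5 = x2 = x1, so x5 = x1. But 2 ≠ 3 — contradiction.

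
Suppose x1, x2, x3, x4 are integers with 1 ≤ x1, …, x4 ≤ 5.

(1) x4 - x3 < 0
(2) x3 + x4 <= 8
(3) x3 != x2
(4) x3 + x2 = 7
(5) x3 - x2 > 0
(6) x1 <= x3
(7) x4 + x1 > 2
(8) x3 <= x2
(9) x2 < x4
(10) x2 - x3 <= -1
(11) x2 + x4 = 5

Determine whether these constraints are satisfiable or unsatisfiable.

Constraints 1, 8, and 9 give x2 < x4, x4 < x3, x3 ≤ x2. Chaining: x2 < x4 < x3 ≤ x2, which forces x2 < x2 — impossible.

Unsatisfiable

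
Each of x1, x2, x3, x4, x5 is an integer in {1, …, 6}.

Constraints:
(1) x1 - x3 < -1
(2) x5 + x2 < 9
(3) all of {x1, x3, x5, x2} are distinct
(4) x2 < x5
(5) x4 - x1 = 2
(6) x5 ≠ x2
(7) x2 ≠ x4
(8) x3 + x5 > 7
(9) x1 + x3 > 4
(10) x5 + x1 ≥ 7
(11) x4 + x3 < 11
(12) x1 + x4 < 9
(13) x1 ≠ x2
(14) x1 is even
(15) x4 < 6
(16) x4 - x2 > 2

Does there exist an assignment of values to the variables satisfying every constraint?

Satisfiable

Take x1 = 2, x2 = 1, x3 = 4, x4 = 4, x5 = 5. Then constraint 1: x1 - x3 = -2; constraint 2: x5 + x2 = 6, and every other listed constraint is also met.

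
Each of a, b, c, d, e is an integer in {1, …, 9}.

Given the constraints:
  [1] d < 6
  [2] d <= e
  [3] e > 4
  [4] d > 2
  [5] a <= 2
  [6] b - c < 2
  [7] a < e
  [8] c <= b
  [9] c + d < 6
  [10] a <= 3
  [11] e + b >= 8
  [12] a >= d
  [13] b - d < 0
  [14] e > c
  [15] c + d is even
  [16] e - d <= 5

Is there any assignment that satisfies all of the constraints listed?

From constraint 4: d ≥ 3. From constraints 5 and 12: d ≤ a and a ≤ 2, so d ≤ 2. But 2 < 3, so no value of d works.

Unsatisfiable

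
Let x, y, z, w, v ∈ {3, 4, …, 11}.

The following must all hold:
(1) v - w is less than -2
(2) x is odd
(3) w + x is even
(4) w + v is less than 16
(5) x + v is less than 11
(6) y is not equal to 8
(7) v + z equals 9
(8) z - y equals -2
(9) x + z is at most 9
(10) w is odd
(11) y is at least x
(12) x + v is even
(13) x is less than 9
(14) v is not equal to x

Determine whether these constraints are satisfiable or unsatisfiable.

Setting (x, y, z, w, v) = (3, 6, 4, 9, 5) satisfies everything: constraint 1: v - w = -4; constraint 4: w + v = 14; constraint 5: x + v = 8, and the others follow.

Satisfiable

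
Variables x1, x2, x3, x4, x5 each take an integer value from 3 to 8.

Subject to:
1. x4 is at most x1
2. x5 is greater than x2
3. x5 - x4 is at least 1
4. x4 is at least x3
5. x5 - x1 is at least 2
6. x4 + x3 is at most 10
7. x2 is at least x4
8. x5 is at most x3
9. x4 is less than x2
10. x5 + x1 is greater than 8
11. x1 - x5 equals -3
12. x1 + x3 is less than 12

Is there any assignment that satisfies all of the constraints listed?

Unsatisfiable

Constraints 2, 4, 8, and 9 give x3 ≤ x4, x4 < x2, x2 < x5, x5 ≤ x3. Chaining: x3 ≤ x4 < x2 < x5 ≤ x3, which forces x3 < x3 — impossible.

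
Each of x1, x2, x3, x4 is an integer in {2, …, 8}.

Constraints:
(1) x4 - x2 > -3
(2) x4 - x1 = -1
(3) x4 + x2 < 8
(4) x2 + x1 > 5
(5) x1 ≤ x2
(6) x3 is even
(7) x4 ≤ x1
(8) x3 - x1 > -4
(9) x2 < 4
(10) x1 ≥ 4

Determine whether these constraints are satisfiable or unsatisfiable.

Unsatisfiable

From constraints 5 and 10: x2 ≥ x1 and x1 ≥ 4, so x2 ≥ 4. From constraint 9: x2 ≤ 3. But 3 < 4, so no value of x2 works.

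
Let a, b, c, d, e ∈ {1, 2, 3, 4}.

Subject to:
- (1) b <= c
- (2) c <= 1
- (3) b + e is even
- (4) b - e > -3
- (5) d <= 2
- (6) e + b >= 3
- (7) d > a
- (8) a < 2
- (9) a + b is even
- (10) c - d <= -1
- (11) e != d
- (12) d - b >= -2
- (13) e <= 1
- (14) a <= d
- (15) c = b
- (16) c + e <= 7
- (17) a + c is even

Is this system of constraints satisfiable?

From constraint 13: e ≤ 1. From constraints 1 and 2: b ≤ c ≤ 1. Hence e + b ≤ 2. But constraint 6 requires e + b ≥ 3, and 3 > 2. Contradiction.

Unsatisfiable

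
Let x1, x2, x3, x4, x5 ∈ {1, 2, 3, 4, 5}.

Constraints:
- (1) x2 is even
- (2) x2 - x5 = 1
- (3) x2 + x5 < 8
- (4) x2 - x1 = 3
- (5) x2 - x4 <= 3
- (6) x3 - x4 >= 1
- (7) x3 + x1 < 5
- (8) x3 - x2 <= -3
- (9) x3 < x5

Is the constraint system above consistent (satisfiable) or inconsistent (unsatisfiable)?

Constraints 5, 6, and 8 give x3 − x4 ≥ 1, x4 − x2 ≥ -3, x2 − x3 ≥ 3.
Adding all 3 inequalities: the left sides telescope to 0, and the right sides sum to 1 + (-3) + 3 = 1. So 0 ≥ 1, which is false.

Unsatisfiable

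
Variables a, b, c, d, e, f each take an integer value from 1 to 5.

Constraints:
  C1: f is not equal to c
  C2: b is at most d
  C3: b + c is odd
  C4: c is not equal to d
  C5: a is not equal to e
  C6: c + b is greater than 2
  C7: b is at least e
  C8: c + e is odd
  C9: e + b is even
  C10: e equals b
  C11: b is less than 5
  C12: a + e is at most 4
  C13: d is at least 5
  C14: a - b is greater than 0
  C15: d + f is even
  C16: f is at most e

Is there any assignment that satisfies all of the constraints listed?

Satisfiable

The assignment a = 3, b = 1, c = 2, d = 5, e = 1, f = 1 works:
  constraint 6 holds since c + b = 3.
  constraint 12 holds since a + e = 4.
  constraint 14 holds since a - b = 2.
The rest check out directly.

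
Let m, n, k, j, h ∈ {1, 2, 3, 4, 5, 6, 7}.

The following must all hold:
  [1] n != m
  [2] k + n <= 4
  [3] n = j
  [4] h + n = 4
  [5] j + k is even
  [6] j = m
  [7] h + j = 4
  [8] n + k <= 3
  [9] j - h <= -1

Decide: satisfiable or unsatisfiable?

Unsatisfiable

From constraints 3 and 6, n = j = m, so n = m. But constraint 1 says n ≠ m. Contradiction.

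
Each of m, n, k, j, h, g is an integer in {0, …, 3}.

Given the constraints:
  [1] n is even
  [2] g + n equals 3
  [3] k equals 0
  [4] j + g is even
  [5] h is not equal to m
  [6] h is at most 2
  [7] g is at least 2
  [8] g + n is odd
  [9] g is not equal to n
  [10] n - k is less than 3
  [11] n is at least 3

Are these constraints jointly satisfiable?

From constraint 7: g ≥ 2. From constraint 11: n ≥ 3. Hence g + n ≥ 5. But constraint 2 requires g + n = 3, and 3 < 5. Contradiction.

Unsatisfiable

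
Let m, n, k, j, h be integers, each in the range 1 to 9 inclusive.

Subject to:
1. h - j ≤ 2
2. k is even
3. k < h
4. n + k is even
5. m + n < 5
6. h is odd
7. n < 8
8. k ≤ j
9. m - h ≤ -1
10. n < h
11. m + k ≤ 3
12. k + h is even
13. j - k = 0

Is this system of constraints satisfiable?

Constraint 2 makes k even and constraint 6 makes h odd, so k + h must be odd. Constraint 12 says k + h is even — contradiction.

Unsatisfiable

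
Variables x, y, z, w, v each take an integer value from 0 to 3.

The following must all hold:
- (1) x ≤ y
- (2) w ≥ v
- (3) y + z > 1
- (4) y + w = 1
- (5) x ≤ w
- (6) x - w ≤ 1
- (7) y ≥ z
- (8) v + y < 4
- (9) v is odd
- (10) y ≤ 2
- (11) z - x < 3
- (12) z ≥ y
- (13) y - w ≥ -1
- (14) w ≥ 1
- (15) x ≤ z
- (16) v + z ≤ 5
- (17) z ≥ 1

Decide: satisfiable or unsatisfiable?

Unsatisfiable

From constraints 7 and 17: y ≥ z ≥ 1. From constraint 14: w ≥ 1. Hence y + w ≥ 2. But constraint 4 requires y + w = 1, and 1 < 2. Contradiction.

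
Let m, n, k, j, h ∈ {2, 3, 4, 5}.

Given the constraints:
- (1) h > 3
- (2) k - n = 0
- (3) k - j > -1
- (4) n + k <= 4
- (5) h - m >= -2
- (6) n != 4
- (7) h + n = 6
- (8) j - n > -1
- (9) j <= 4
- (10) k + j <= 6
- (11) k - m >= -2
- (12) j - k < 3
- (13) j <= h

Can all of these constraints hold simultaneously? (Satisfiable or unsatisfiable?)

Take m = 3, n = 2, k = 2, j = 2, h = 4. Then constraint 2: k - n = 0; constraint 3: k - j = 0; constraint 4: n + k = 4, and every other listed constraint is also met.

Satisfiable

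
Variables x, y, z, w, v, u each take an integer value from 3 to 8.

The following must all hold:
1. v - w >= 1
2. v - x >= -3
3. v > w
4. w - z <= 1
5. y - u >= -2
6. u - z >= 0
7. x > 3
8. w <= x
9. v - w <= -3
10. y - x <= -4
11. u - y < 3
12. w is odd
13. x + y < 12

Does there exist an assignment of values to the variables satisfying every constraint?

Constraints 2, 4, 5, 6, 9, and 10 give w − v ≥ 3, v − x ≥ -3, x − y ≥ 4, y − u ≥ -2, u − z ≥ 0, z − w ≥ -1.
Adding all 6 inequalities: the left sides telescope to 0, and the right sides sum to 3 + (-3) + 4 + (-2) + 0 + (-1) = 1. So 0 ≥ 1, which is false.

Unsatisfiable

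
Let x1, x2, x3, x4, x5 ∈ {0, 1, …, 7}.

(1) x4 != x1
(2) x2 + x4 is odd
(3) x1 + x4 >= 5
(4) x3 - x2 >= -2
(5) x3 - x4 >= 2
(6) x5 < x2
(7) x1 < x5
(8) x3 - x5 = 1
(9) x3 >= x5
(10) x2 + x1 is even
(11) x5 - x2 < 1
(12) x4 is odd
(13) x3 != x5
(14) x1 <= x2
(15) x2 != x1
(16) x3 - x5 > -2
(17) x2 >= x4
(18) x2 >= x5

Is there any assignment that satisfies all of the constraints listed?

Try x1 = 4, x2 = 6, x3 = 6, x4 = 3, x5 = 5.
Check constraint 3: x1 + x4 = 7; constraint 4: x3 - x2 = 0; constraint 5: x3 - x4 = 3. The remaining constraints are straightforward to verify.

Satisfiable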